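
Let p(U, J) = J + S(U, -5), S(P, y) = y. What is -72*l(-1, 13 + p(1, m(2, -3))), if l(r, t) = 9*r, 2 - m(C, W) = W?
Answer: 648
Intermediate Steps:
m(C, W) = 2 - W
p(U, J) = -5 + J (p(U, J) = J - 5 = -5 + J)
-72*l(-1, 13 + p(1, m(2, -3))) = -648*(-1) = -72*(-9) = 648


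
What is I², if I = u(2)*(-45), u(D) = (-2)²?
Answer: 32400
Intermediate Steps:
u(D) = 4
I = -180 (I = 4*(-45) = -180)
I² = (-180)² = 32400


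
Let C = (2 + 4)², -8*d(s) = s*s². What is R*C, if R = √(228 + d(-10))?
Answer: 36*√353 ≈ 676.38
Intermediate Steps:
d(s) = -s³/8 (d(s) = -s*s²/8 = -s³/8)
R = √353 (R = √(228 - ⅛*(-10)³) = √(228 - ⅛*(-1000)) = √(228 + 125) = √353 ≈ 18.788)
C = 36 (C = 6² = 36)
R*C = √353*36 = 36*√353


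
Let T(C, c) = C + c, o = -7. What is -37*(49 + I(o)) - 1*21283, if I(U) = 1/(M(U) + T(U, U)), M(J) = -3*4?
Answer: -600459/26 ≈ -23095.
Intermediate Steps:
M(J) = -12
I(U) = 1/(-12 + 2*U) (I(U) = 1/(-12 + (U + U)) = 1/(-12 + 2*U))
-37*(49 + I(o)) - 1*21283 = -37*(49 + 1/(2*(-6 - 7))) - 1*21283 = -37*(49 + (½)/(-13)) - 21283 = -37*(49 + (½)*(-1/13)) - 21283 = -37*(49 - 1/26) - 21283 = -37*1273/26 - 21283 = -47101/26 - 21283 = -600459/26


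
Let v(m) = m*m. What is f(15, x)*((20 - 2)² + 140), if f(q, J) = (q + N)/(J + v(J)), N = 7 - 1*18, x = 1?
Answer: 928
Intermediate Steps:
v(m) = m²
N = -11 (N = 7 - 18 = -11)
f(q, J) = (-11 + q)/(J + J²) (f(q, J) = (q - 11)/(J + J²) = (-11 + q)/(J + J²))
f(15, x)*((20 - 2)² + 140) = ((-11 + 15)/(1*(1 + 1)))*((20 - 2)² + 140) = (1*4/2)*(18² + 140) = (1*(½)*4)*(324 + 140) = 2*464 = 928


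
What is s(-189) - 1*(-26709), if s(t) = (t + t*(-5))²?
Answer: 598245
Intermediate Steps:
s(t) = 16*t² (s(t) = (t - 5*t)² = (-4*t)² = 16*t²)
s(-189) - 1*(-26709) = 16*(-189)² - 1*(-26709) = 16*35721 + 26709 = 571536 + 26709 = 598245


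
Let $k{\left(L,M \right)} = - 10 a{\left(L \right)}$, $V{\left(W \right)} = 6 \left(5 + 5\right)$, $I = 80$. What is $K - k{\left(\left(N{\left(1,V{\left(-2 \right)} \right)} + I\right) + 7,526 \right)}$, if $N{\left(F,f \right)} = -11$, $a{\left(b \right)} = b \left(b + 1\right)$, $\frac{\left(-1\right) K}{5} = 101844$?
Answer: $-450700$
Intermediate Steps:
$K = -509220$ ($K = \left(-5\right) 101844 = -509220$)
$a{\left(b \right)} = b \left(1 + b\right)$
$V{\left(W \right)} = 60$ ($V{\left(W \right)} = 6 \cdot 10 = 60$)
$k{\left(L,M \right)} = - 10 L \left(1 + L\right)$
$K - k{\left(\left(N{\left(1,V{\left(-2 \right)} \right)} + I\right) + 7,526 \right)} = -509220 - - 10 \left(\left(-11 + 80\right) + 7\right) \left(1 + \left(\left(-11 + 80\right) + 7\right)\right) = -509220 - - 10 \left(69 + 7\right) \left(1 + \left(69 + 7\right)\right) = -509220 - \left(-10\right) 76 \left(1 + 76\right) = -509220 - \left(-10\right) 76 \cdot 77 = -509220 - -58520 = -509220 + 58520 = -450700$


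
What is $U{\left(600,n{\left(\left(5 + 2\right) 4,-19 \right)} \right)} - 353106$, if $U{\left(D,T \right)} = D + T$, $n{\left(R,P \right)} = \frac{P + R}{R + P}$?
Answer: $-352505$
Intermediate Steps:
$n{\left(R,P \right)} = 1$ ($n{\left(R,P \right)} = \frac{P + R}{P + R} = 1$)
$U{\left(600,n{\left(\left(5 + 2\right) 4,-19 \right)} \right)} - 353106 = \left(600 + 1\right) - 353106 = 601 - 353106 = -352505$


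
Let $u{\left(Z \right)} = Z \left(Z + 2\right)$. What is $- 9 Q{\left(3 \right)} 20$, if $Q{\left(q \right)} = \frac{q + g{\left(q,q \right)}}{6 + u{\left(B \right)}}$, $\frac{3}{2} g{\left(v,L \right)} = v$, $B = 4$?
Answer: $-30$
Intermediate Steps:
$g{\left(v,L \right)} = \frac{2 v}{3}$
$u{\left(Z \right)} = Z \left(2 + Z\right)$
$Q{\left(q \right)} = \frac{q}{18}$ ($Q{\left(q \right)} = \frac{q + \frac{2 q}{3}}{6 + 4 \left(2 + 4\right)} = \frac{\frac{5}{3} q}{6 + 4 \cdot 6} = \frac{\frac{5}{3} q}{6 + 24} = \frac{\frac{5}{3} q}{30} = \frac{5 q}{3} \cdot \frac{1}{30} = \frac{q}{18}$)
$- 9 Q{\left(3 \right)} 20 = - 9 \cdot \frac{1}{18} \cdot 3 \cdot 20 = \left(-9\right) \frac{1}{6} \cdot 20 = \left(- \frac{3}{2}\right) 20 = -30$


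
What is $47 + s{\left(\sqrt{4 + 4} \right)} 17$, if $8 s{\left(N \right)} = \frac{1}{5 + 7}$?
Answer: $\frac{4529}{96} \approx 47.177$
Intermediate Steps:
$s{\left(N \right)} = \frac{1}{96}$ ($s{\left(N \right)} = \frac{1}{8 \left(5 + 7\right)} = \frac{1}{8 \cdot 12} = \frac{1}{8} \cdot \frac{1}{12} = \frac{1}{96}$)
$47 + s{\left(\sqrt{4 + 4} \right)} 17 = 47 + \frac{1}{96} \cdot 17 = 47 + \frac{17}{96} = \frac{4529}{96}$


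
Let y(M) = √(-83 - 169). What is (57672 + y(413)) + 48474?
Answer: 106146 + 6*I*√7 ≈ 1.0615e+5 + 15.875*I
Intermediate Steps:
y(M) = 6*I*√7 (y(M) = √(-252) = 6*I*√7)
(57672 + y(413)) + 48474 = (57672 + 6*I*√7) + 48474 = 106146 + 6*I*√7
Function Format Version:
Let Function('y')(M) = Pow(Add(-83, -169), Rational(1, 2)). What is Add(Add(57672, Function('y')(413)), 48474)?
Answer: Add(106146, Mul(6, I, Pow(7, Rational(1, 2)))) ≈ Add(1.0615e+5, Mul(15.875, I))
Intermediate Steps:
Function('y')(M) = Mul(6, I, Pow(7, Rational(1, 2))) (Function('y')(M) = Pow(-252, Rational(1, 2)) = Mul(6, I, Pow(7, Rational(1, 2))))
Add(Add(57672, Function('y')(413)), 48474) = Add(Add(57672, Mul(6, I, Pow(7, Rational(1, 2)))), 48474) = Add(106146, Mul(6, I, Pow(7, Rational(1, 2))))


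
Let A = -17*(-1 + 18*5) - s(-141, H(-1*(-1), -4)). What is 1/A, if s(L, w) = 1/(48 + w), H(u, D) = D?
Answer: -44/66573 ≈ -0.00066093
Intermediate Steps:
A = -66573/44 (A = -17*(-1 + 18*5) - 1/(48 - 4) = -17*(-1 + 90) - 1/44 = -17*89 - 1*1/44 = -1513 - 1/44 = -66573/44 ≈ -1513.0)
1/A = 1/(-66573/44) = -44/66573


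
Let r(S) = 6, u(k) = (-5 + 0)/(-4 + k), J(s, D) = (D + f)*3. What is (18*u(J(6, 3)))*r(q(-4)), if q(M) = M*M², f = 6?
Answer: -540/23 ≈ -23.478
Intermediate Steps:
J(s, D) = 18 + 3*D (J(s, D) = (D + 6)*3 = (6 + D)*3 = 18 + 3*D)
u(k) = -5/(-4 + k)
q(M) = M³
(18*u(J(6, 3)))*r(q(-4)) = (18*(-5/(-4 + (18 + 3*3))))*6 = (18*(-5/(-4 + (18 + 9))))*6 = (18*(-5/(-4 + 27)))*6 = (18*(-5/23))*6 = -90/23*6 = -540/23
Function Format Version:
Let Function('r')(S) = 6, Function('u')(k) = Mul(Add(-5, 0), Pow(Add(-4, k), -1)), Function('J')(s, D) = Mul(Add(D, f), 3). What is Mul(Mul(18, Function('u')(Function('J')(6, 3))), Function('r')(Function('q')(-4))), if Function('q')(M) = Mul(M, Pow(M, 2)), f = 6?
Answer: Rational(-540, 23) ≈ -23.478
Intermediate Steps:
Function('J')(s, D) = Add(18, Mul(3, D)) (Function('J')(s, D) = Mul(Add(D, 6), 3) = Mul(Add(6, D), 3) = Add(18, Mul(3, D)))
Function('u')(k) = Mul(-5, Pow(Add(-4, k), -1))
Function('q')(M) = Pow(M, 3)
Mul(Mul(18, Function('u')(Function('J')(6, 3))), Function('r')(Function('q')(-4))) = Mul(Mul(18, Mul(-5, Pow(Add(-4, Add(18, Mul(3, 3))), -1))), 6) = Mul(Mul(18, Mul(-5, Pow(Add(-4, Add(18, 9)), -1))), 6) = Mul(Mul(18, Mul(-5, Pow(Add(-4, 27), -1))), 6) = Mul(Mul(18, Mul(-5, Pow(23, -1))), 6) = Mul(Mul(18, Mul(-5, Rational(1, 23))), 6) = Mul(Mul(18, Rational(-5, 23)), 6) = Mul(Rational(-90, 23), 6) = Rational(-540, 23)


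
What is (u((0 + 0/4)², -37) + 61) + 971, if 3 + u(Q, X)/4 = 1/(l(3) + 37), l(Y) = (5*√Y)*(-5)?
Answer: 257986/253 - 50*√3/253 ≈ 1019.4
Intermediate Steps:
l(Y) = -25*√Y
u(Q, X) = -12 + 4/(37 - 25*√3) (u(Q, X) = -12 + 4/(-25*√3 + 37) = -12 + 4/(37 - 25*√3))
(u((0 + 0/4)², -37) + 61) + 971 = ((-3110/253 - 50*√3/253) + 61) + 971 = (12323/253 - 50*√3/253) + 971 = 257986/253 - 50*√3/253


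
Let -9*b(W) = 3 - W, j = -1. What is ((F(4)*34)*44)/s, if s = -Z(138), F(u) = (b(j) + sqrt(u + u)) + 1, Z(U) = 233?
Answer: -7480/2097 - 2992*sqrt(2)/233 ≈ -21.727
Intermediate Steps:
b(W) = -1/3 + W/9 (b(W) = -(3 - W)/9 = -1/3 + W/9)
F(u) = 5/9 + sqrt(2)*sqrt(u) (F(u) = ((-1/3 + (1/9)*(-1)) + sqrt(u + u)) + 1 = ((-1/3 - 1/9) + sqrt(2*u)) + 1 = (-4/9 + sqrt(2)*sqrt(u)) + 1 = 5/9 + sqrt(2)*sqrt(u))
s = -233 (s = -1*233 = -233)
((F(4)*34)*44)/s = (((5/9 + sqrt(2)*sqrt(4))*34)*44)/(-233) = (((5/9 + sqrt(2)*2)*34)*44)*(-1/233) = (((5/9 + 2*sqrt(2))*34)*44)*(-1/233) = ((170/9 + 68*sqrt(2))*44)*(-1/233) = (7480/9 + 2992*sqrt(2))*(-1/233) = -7480/2097 - 2992*sqrt(2)/233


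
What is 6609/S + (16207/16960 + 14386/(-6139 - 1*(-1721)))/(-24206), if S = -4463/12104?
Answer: -72545296045155310369/4047356685473920 ≈ -17924.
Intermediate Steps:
S = -4463/12104 (S = -4463*1/12104 = -4463/12104 ≈ -0.36872)
6609/S + (16207/16960 + 14386/(-6139 - 1*(-1721)))/(-24206) = 6609/(-4463/12104) + (16207/16960 + 14386/(-6139 - 1*(-1721)))/(-24206) = 6609*(-12104/4463) + (16207*(1/16960) + 14386/(-6139 + 1721))*(-1/24206) = -79995336/4463 + (16207/16960 + 14386/(-4418))*(-1/24206) = -79995336/4463 + (16207/16960 + 14386*(-1/4418))*(-1/24206) = -79995336/4463 + (16207/16960 - 7193/2209)*(-1/24206) = -79995336/4463 - 86192017/37464640*(-1/24206) = -79995336/4463 + 86192017/906869075840 = -72545296045155310369/4047356685473920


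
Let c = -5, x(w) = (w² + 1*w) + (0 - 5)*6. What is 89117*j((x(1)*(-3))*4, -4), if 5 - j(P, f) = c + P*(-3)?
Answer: 90721106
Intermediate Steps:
x(w) = -30 + w + w² (x(w) = (w² + w) - 5*6 = (w + w²) - 30 = -30 + w + w²)
j(P, f) = 10 + 3*P (j(P, f) = 5 - (-5 + P*(-3)) = 5 - (-5 - 3*P) = 5 + (5 + 3*P) = 10 + 3*P)
89117*j((x(1)*(-3))*4, -4) = 89117*(10 + 3*(((-30 + 1 + 1²)*(-3))*4)) = 89117*(10 + 3*(((-30 + 1 + 1)*(-3))*4)) = 89117*(10 + 3*(-28*(-3)*4)) = 89117*(10 + 3*(84*4)) = 89117*(10 + 3*336) = 89117*(10 + 1008) = 89117*1018 = 90721106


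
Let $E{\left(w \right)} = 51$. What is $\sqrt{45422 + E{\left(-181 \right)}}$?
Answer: $\sqrt{45473} \approx 213.24$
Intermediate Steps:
$\sqrt{45422 + E{\left(-181 \right)}} = \sqrt{45422 + 51} = \sqrt{45473}$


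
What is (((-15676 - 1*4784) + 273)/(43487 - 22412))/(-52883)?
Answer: 6729/371503075 ≈ 1.8113e-5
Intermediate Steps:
(((-15676 - 1*4784) + 273)/(43487 - 22412))/(-52883) = (((-15676 - 4784) + 273)/21075)*(-1/52883) = ((-20460 + 273)*(1/21075))*(-1/52883) = -20187*1/21075*(-1/52883) = -6729/7025*(-1/52883) = 6729/371503075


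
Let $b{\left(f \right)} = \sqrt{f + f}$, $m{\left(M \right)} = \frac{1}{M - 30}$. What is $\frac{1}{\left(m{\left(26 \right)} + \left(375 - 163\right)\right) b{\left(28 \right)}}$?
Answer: $\frac{\sqrt{14}}{5929} \approx 0.00063108$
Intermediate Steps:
$m{\left(M \right)} = \frac{1}{-30 + M}$
$b{\left(f \right)} = \sqrt{2} \sqrt{f}$ ($b{\left(f \right)} = \sqrt{2 f} = \sqrt{2} \sqrt{f}$)
$\frac{1}{\left(m{\left(26 \right)} + \left(375 - 163\right)\right) b{\left(28 \right)}} = \frac{1}{\left(\frac{1}{-30 + 26} + \left(375 - 163\right)\right) \sqrt{2} \sqrt{28}} = \frac{1}{\left(\frac{1}{-4} + \left(375 - 163\right)\right) \sqrt{2} \cdot 2 \sqrt{7}} = \frac{1}{\left(- \frac{1}{4} + 212\right) 2 \sqrt{14}} = \frac{\frac{1}{28} \sqrt{14}}{\frac{847}{4}} = \frac{4 \frac{\sqrt{14}}{28}}{847} = \frac{\sqrt{14}}{5929}$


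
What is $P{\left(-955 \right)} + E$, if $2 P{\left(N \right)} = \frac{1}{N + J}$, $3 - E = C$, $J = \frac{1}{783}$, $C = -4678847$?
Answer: $\frac{6997351182017}{1495528} \approx 4.6788 \cdot 10^{6}$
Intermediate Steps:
$J = \frac{1}{783} \approx 0.0012771$
$E = 4678850$ ($E = 3 - -4678847 = 3 + 4678847 = 4678850$)
$P{\left(N \right)} = \frac{1}{2 \left(\frac{1}{783} + N\right)}$ ($P{\left(N \right)} = \frac{1}{2 \left(N + \frac{1}{783}\right)} = \frac{1}{2 \left(\frac{1}{783} + N\right)}$)
$P{\left(-955 \right)} + E = \frac{783}{2 \left(1 + 783 \left(-955\right)\right)} + 4678850 = \frac{783}{2 \left(1 - 747765\right)} + 4678850 = \frac{783}{2 \left(-747764\right)} + 4678850 = \frac{783}{2} \left(- \frac{1}{747764}\right) + 4678850 = - \frac{783}{1495528} + 4678850 = \frac{6997351182017}{1495528}$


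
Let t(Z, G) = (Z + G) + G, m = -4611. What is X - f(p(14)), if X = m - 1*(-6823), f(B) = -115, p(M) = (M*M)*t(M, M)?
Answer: 2327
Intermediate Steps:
t(Z, G) = Z + 2*G (t(Z, G) = (G + Z) + G = Z + 2*G)
p(M) = 3*M**3 (p(M) = (M*M)*(M + 2*M) = M**2*(3*M) = 3*M**3)
X = 2212 (X = -4611 - 1*(-6823) = -4611 + 6823 = 2212)
X - f(p(14)) = 2212 - 1*(-115) = 2212 + 115 = 2327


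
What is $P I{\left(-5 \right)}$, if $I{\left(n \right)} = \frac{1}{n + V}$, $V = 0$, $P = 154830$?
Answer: $-30966$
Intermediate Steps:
$I{\left(n \right)} = \frac{1}{n}$ ($I{\left(n \right)} = \frac{1}{n + 0} = \frac{1}{n}$)
$P I{\left(-5 \right)} = \frac{154830}{-5} = 154830 \left(- \frac{1}{5}\right) = -30966$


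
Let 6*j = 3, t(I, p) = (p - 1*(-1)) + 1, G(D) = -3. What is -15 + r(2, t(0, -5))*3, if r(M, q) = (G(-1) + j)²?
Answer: 15/4 ≈ 3.7500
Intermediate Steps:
t(I, p) = 2 + p (t(I, p) = (p + 1) + 1 = (1 + p) + 1 = 2 + p)
j = ½ (j = (⅙)*3 = ½ ≈ 0.50000)
r(M, q) = 25/4 (r(M, q) = (-3 + ½)² = (-5/2)² = 25/4)
-15 + r(2, t(0, -5))*3 = -15 + (25/4)*3 = -15 + 75/4 = 15/4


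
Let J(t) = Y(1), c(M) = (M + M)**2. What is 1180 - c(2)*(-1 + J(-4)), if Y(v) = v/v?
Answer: 1180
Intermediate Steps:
Y(v) = 1
c(M) = 4*M**2 (c(M) = (2*M)**2 = 4*M**2)
J(t) = 1
1180 - c(2)*(-1 + J(-4)) = 1180 - 4*2**2*(-1 + 1) = 1180 - 4*4*0 = 1180 - 16*0 = 1180 - 1*0 = 1180 + 0 = 1180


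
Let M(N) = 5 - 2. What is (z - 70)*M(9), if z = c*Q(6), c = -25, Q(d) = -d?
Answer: 240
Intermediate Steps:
M(N) = 3
z = 150 (z = -(-25)*6 = -25*(-6) = 150)
(z - 70)*M(9) = (150 - 70)*3 = 80*3 = 240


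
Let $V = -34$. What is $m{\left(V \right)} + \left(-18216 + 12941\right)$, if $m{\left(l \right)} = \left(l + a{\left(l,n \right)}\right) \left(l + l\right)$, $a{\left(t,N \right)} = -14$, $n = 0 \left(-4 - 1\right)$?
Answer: $-2011$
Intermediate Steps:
$n = 0$ ($n = 0 \left(-5\right) = 0$)
$m{\left(l \right)} = 2 l \left(-14 + l\right)$ ($m{\left(l \right)} = \left(l - 14\right) \left(l + l\right) = \left(-14 + l\right) 2 l = 2 l \left(-14 + l\right)$)
$m{\left(V \right)} + \left(-18216 + 12941\right) = 2 \left(-34\right) \left(-14 - 34\right) + \left(-18216 + 12941\right) = 2 \left(-34\right) \left(-48\right) - 5275 = 3264 - 5275 = -2011$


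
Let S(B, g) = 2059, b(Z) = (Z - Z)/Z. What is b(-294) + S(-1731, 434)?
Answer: 2059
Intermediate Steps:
b(Z) = 0 (b(Z) = 0/Z = 0)
b(-294) + S(-1731, 434) = 0 + 2059 = 2059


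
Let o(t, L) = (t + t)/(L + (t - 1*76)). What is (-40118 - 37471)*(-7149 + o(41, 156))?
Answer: 67110372783/121 ≈ 5.5463e+8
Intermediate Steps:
o(t, L) = 2*t/(-76 + L + t) (o(t, L) = (2*t)/(L + (t - 76)) = (2*t)/(L + (-76 + t)) = (2*t)/(-76 + L + t) = 2*t/(-76 + L + t))
(-40118 - 37471)*(-7149 + o(41, 156)) = (-40118 - 37471)*(-7149 + 2*41/(-76 + 156 + 41)) = -77589*(-7149 + 2*41/121) = -77589*(-7149 + 2*41*(1/121)) = -77589*(-7149 + 82/121) = -77589*(-864947/121) = 67110372783/121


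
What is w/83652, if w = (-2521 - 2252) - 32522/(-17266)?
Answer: -10297262/180541929 ≈ -0.057035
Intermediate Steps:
w = -41189048/8633 (w = -4773 - 32522*(-1/17266) = -4773 + 16261/8633 = -41189048/8633 ≈ -4771.1)
w/83652 = -41189048/8633/83652 = -41189048/8633*1/83652 = -10297262/180541929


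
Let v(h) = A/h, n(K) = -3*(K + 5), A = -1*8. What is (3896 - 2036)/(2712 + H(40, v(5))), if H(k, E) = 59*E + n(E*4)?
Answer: 9300/13109 ≈ 0.70944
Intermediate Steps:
A = -8
n(K) = -15 - 3*K (n(K) = -3*(5 + K) = -15 - 3*K)
v(h) = -8/h
H(k, E) = -15 + 47*E (H(k, E) = 59*E + (-15 - 3*E*4) = 59*E + (-15 - 12*E) = -15 + 47*E)
(3896 - 2036)/(2712 + H(40, v(5))) = (3896 - 2036)/(2712 + (-15 + 47*(-8/5))) = 1860/(2712 + (-15 + 47*(-8*⅕))) = 1860/(2712 + (-15 + 47*(-8/5))) = 1860/(2712 + (-15 - 376/5)) = 1860/(2712 - 451/5) = 1860/(13109/5) = 1860*(5/13109) = 9300/13109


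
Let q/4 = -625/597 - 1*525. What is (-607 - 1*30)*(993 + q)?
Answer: 422572423/597 ≈ 7.0783e+5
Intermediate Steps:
q = -1256200/597 (q = 4*(-625/597 - 1*525) = 4*(-625*1/597 - 525) = 4*(-625/597 - 525) = 4*(-314050/597) = -1256200/597 ≈ -2104.2)
(-607 - 1*30)*(993 + q) = (-607 - 1*30)*(993 - 1256200/597) = (-607 - 30)*(-663379/597) = -637*(-663379/597) = 422572423/597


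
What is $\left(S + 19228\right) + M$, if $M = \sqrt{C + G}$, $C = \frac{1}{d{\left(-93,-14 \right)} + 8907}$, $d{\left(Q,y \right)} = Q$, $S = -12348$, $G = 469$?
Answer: $6880 + \frac{\sqrt{36435022338}}{8814} \approx 6901.7$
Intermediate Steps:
$C = \frac{1}{8814}$ ($C = \frac{1}{-93 + 8907} = \frac{1}{8814} \approx 0.00011346$)
$M = \frac{\sqrt{36435022338}}{8814}$ ($M = \sqrt{\frac{1}{8814} + 469} = \sqrt{\frac{4133767}{8814}} = \frac{\sqrt{36435022338}}{8814} \approx 21.656$)
$\left(S + 19228\right) + M = \left(-12348 + 19228\right) + \frac{\sqrt{36435022338}}{8814} = 6880 + \frac{\sqrt{36435022338}}{8814}$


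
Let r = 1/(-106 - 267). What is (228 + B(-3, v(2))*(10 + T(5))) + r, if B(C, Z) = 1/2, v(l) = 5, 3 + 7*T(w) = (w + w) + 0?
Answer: 174189/746 ≈ 233.50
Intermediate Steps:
T(w) = -3/7 + 2*w/7 (T(w) = -3/7 + ((w + w) + 0)/7 = -3/7 + (2*w + 0)/7 = -3/7 + (2*w)/7 = -3/7 + 2*w/7)
B(C, Z) = ½
r = -1/373 (r = 1/(-373) = -1/373 ≈ -0.0026810)
(228 + B(-3, v(2))*(10 + T(5))) + r = (228 + (10 + (-3/7 + (2/7)*5))/2) - 1/373 = (228 + (10 + (-3/7 + 10/7))/2) - 1/373 = (228 + (10 + 1)/2) - 1/373 = (228 + (½)*11) - 1/373 = (228 + 11/2) - 1/373 = 467/2 - 1/373 = 174189/746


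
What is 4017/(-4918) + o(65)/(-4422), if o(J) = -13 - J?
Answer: -2896595/3624566 ≈ -0.79916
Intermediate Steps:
4017/(-4918) + o(65)/(-4422) = 4017/(-4918) + (-13 - 1*65)/(-4422) = 4017*(-1/4918) + (-13 - 65)*(-1/4422) = -4017/4918 - 78*(-1/4422) = -4017/4918 + 13/737 = -2896595/3624566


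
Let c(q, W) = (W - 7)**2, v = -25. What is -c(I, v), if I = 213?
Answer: -1024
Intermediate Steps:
c(q, W) = (-7 + W)**2
-c(I, v) = -(-7 - 25)**2 = -1*(-32)**2 = -1*1024 = -1024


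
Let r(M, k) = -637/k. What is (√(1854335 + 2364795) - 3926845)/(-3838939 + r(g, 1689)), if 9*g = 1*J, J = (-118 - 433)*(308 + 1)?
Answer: 510187785/498766816 - 1689*√4219130/6483968608 ≈ 1.0224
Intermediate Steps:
J = -170259 (J = -551*309 = -170259)
g = -56753/3 (g = (1*(-170259))/9 = (⅑)*(-170259) = -56753/3 ≈ -18918.)
(√(1854335 + 2364795) - 3926845)/(-3838939 + r(g, 1689)) = (√(1854335 + 2364795) - 3926845)/(-3838939 - 637/1689) = (√4219130 - 3926845)/(-3838939 - 637*1/1689) = (-3926845 + √4219130)/(-3838939 - 637/1689) = (-3926845 + √4219130)/(-6483968608/1689) = (-3926845 + √4219130)*(-1689/6483968608) = 510187785/498766816 - 1689*√4219130/6483968608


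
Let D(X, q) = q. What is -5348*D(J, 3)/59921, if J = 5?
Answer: -16044/59921 ≈ -0.26775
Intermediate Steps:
-5348*D(J, 3)/59921 = -5348*3/59921 = -16044*1/59921 = -16044/59921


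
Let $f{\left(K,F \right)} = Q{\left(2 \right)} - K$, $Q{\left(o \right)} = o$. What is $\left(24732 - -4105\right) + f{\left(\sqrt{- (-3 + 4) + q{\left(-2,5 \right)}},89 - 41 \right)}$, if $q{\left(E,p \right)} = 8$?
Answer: $28839 - \sqrt{7} \approx 28836.0$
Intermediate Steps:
$f{\left(K,F \right)} = 2 - K$
$\left(24732 - -4105\right) + f{\left(\sqrt{- (-3 + 4) + q{\left(-2,5 \right)}},89 - 41 \right)} = \left(24732 - -4105\right) + \left(2 - \sqrt{- (-3 + 4) + 8}\right) = \left(24732 + 4105\right) + \left(2 - \sqrt{\left(-1\right) 1 + 8}\right) = 28837 + \left(2 - \sqrt{-1 + 8}\right) = 28837 + \left(2 - \sqrt{7}\right) = 28839 - \sqrt{7}$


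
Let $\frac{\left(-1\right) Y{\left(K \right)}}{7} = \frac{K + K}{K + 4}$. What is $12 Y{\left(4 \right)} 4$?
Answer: $-336$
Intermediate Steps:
$Y{\left(K \right)} = - \frac{14 K}{4 + K}$ ($Y{\left(K \right)} = - 7 \frac{K + K}{K + 4} = - 7 \frac{2 K}{4 + K} = - \frac{14 K}{4 + K}$)
$12 Y{\left(4 \right)} 4 = 12 \left(\left(-14\right) 4 \frac{1}{4 + 4}\right) 4 = 12 \left(\left(-14\right) 4 \cdot \frac{1}{8}\right) 4 = 12 \left(-7\right) 4 = \left(-84\right) 4 = -336$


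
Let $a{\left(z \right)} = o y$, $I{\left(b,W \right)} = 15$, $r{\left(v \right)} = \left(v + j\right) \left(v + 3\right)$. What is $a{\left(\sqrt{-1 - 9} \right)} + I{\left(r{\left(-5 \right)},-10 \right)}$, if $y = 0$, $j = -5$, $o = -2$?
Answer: $15$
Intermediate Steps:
$r{\left(v \right)} = \left(-5 + v\right) \left(3 + v\right)$ ($r{\left(v \right)} = \left(v - 5\right) \left(v + 3\right) = \left(-5 + v\right) \left(3 + v\right)$)
$a{\left(z \right)} = 0$ ($a{\left(z \right)} = \left(-2\right) 0 = 0$)
$a{\left(\sqrt{-1 - 9} \right)} + I{\left(r{\left(-5 \right)},-10 \right)} = 0 + 15 = 15$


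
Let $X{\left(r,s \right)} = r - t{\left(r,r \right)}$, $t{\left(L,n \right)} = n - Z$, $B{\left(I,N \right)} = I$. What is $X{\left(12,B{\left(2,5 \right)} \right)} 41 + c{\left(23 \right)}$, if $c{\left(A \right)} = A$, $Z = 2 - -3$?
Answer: $228$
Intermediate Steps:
$Z = 5$ ($Z = 2 + 3 = 5$)
$t{\left(L,n \right)} = -5 + n$ ($t{\left(L,n \right)} = n - 5 = -5 + n$)
$X{\left(r,s \right)} = 5$ ($X{\left(r,s \right)} = r - \left(-5 + r\right) = 5$)
$X{\left(12,B{\left(2,5 \right)} \right)} 41 + c{\left(23 \right)} = 5 \cdot 41 + 23 = 205 + 23 = 228$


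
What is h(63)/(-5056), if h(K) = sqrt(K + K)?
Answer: -3*sqrt(14)/5056 ≈ -0.0022201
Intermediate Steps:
h(K) = sqrt(2)*sqrt(K) (h(K) = sqrt(2*K) = sqrt(2)*sqrt(K))
h(63)/(-5056) = (sqrt(2)*sqrt(63))/(-5056) = (sqrt(2)*(3*sqrt(7)))*(-1/5056) = (3*sqrt(14))*(-1/5056) = -3*sqrt(14)/5056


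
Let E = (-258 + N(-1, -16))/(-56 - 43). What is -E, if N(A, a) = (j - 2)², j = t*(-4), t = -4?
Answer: -62/99 ≈ -0.62626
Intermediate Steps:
j = 16 (j = -4*(-4) = 16)
N(A, a) = 196 (N(A, a) = (16 - 2)² = 14² = 196)
E = 62/99 (E = (-258 + 196)/(-56 - 43) = -62/(-99) = -62*(-1/99) = 62/99 ≈ 0.62626)
-E = -1*62/99 = -62/99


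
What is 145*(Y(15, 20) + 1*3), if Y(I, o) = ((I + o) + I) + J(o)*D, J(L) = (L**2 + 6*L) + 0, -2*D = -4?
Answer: 158485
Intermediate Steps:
D = 2 (D = -1/2*(-4) = 2)
J(L) = L**2 + 6*L
Y(I, o) = o + 2*I + 2*o*(6 + o) (Y(I, o) = ((I + o) + I) + (o*(6 + o))*2 = (o + 2*I) + 2*o*(6 + o) = o + 2*I + 2*o*(6 + o))
145*(Y(15, 20) + 1*3) = 145*((20 + 2*15 + 2*20*(6 + 20)) + 1*3) = 145*((20 + 30 + 2*20*26) + 3) = 145*((20 + 30 + 1040) + 3) = 145*(1090 + 3) = 145*1093 = 158485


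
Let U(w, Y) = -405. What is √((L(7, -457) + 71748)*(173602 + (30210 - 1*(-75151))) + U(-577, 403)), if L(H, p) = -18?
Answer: 21*√45374185 ≈ 1.4146e+5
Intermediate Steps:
√((L(7, -457) + 71748)*(173602 + (30210 - 1*(-75151))) + U(-577, 403)) = √((-18 + 71748)*(173602 + (30210 - 1*(-75151))) - 405) = √(71730*(173602 + (30210 + 75151)) - 405) = √(71730*(173602 + 105361) - 405) = √(71730*278963 - 405) = √(20010015990 - 405) = √20010015585 = 21*√45374185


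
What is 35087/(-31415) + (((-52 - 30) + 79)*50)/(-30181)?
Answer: -1054248497/948136115 ≈ -1.1119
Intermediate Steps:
35087/(-31415) + (((-52 - 30) + 79)*50)/(-30181) = 35087*(-1/31415) + ((-82 + 79)*50)*(-1/30181) = -35087/31415 - 3*50*(-1/30181) = -35087/31415 - 150*(-1/30181) = -35087/31415 + 150/30181 = -1054248497/948136115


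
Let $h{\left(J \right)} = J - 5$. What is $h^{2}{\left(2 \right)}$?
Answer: $9$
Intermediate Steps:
$h{\left(J \right)} = -5 + J$ ($h{\left(J \right)} = J - 5 = -5 + J$)
$h^{2}{\left(2 \right)} = \left(-5 + 2\right)^{2} = \left(-3\right)^{2} = 9$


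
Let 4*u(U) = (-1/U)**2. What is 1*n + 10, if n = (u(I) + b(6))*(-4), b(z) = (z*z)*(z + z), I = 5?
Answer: -42951/25 ≈ -1718.0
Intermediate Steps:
b(z) = 2*z**3 (b(z) = z**2*(2*z) = 2*z**3)
u(U) = 1/(4*U**2) (u(U) = (-1/U)**2/4 = 1/(4*U**2))
n = -43201/25 (n = ((1/4)/5**2 + 2*6**3)*(-4) = ((1/4)*(1/25) + 2*216)*(-4) = (1/100 + 432)*(-4) = (43201/100)*(-4) = -43201/25 ≈ -1728.0)
1*n + 10 = 1*(-43201/25) + 10 = -43201/25 + 10 = -42951/25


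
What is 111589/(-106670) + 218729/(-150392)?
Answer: -20056957659/8021157320 ≈ -2.5005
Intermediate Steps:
111589/(-106670) + 218729/(-150392) = 111589*(-1/106670) + 218729*(-1/150392) = -111589/106670 - 218729/150392 = -20056957659/8021157320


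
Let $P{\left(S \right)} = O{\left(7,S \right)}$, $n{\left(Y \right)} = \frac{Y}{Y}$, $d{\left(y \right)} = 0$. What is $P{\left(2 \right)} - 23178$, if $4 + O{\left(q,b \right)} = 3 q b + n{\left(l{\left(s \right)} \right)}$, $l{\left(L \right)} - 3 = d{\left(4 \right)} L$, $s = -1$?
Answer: $-23139$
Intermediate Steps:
$l{\left(L \right)} = 3$ ($l{\left(L \right)} = 3 + 0 L = 3 + 0 = 3$)
$n{\left(Y \right)} = 1$
$O{\left(q,b \right)} = -3 + 3 b q$ ($O{\left(q,b \right)} = -4 + \left(3 q b + 1\right) = -4 + \left(3 b q + 1\right) = -4 + \left(1 + 3 b q\right) = -3 + 3 b q$)
$P{\left(S \right)} = -3 + 21 S$ ($P{\left(S \right)} = -3 + 3 S 7 = -3 + 21 S$)
$P{\left(2 \right)} - 23178 = \left(-3 + 21 \cdot 2\right) - 23178 = \left(-3 + 42\right) - 23178 = 39 - 23178 = -23139$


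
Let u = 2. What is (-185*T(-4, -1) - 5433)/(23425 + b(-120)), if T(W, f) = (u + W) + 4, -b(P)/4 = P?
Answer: -829/3415 ≈ -0.24275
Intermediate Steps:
b(P) = -4*P
T(W, f) = 6 + W (T(W, f) = (2 + W) + 4 = 6 + W)
(-185*T(-4, -1) - 5433)/(23425 + b(-120)) = (-185*(6 - 4) - 5433)/(23425 - 4*(-120)) = (-185*2 - 5433)/(23425 + 480) = (-370 - 5433)/23905 = -5803*1/23905 = -829/3415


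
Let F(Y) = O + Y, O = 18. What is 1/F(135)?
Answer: 1/153 ≈ 0.0065359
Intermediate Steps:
F(Y) = 18 + Y
1/F(135) = 1/(18 + 135) = 1/153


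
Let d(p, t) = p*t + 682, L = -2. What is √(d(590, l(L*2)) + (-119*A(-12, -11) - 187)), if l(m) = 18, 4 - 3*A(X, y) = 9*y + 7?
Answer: √7307 ≈ 85.481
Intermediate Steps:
A(X, y) = -1 - 3*y (A(X, y) = 4/3 - (9*y + 7)/3 = 4/3 - (7 + 9*y)/3 = 4/3 + (-7/3 - 3*y) = -1 - 3*y)
d(p, t) = 682 + p*t
√(d(590, l(L*2)) + (-119*A(-12, -11) - 187)) = √((682 + 590*18) + (-119*(-1 - 3*(-11)) - 187)) = √((682 + 10620) + (-119*(-1 + 33) - 187)) = √(11302 + (-119*32 - 187)) = √(11302 + (-3808 - 187)) = √(11302 - 3995) = √7307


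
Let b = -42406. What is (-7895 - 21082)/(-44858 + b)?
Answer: 9659/29088 ≈ 0.33206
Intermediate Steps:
(-7895 - 21082)/(-44858 + b) = (-7895 - 21082)/(-44858 - 42406) = -28977/(-87264) = -28977*(-1/87264) = 9659/29088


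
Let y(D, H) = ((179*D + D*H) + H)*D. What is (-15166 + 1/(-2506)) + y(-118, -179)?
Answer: 14925735/2506 ≈ 5956.0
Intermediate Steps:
y(D, H) = D*(H + 179*D + D*H) (y(D, H) = (H + 179*D + D*H)*D = D*(H + 179*D + D*H))
(-15166 + 1/(-2506)) + y(-118, -179) = (-15166 + 1/(-2506)) - 118*(-179 + 179*(-118) - 118*(-179)) = (-15166 - 1/2506) - 118*(-179 - 21122 + 21122) = -38005997/2506 - 118*(-179) = -38005997/2506 + 21122 = 14925735/2506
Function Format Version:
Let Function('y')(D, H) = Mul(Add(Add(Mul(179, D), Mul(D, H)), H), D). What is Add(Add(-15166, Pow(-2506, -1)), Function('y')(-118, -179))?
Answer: Rational(14925735, 2506) ≈ 5956.0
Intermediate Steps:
Function('y')(D, H) = Mul(D, Add(H, Mul(179, D), Mul(D, H))) (Function('y')(D, H) = Mul(Add(H, Mul(179, D), Mul(D, H)), D) = Mul(D, Add(H, Mul(179, D), Mul(D, H))))
Add(Add(-15166, Pow(-2506, -1)), Function('y')(-118, -179)) = Add(Add(-15166, Pow(-2506, -1)), Mul(-118, Add(-179, Mul(179, -118), Mul(-118, -179)))) = Add(Add(-15166, Rational(-1, 2506)), Mul(-118, Add(-179, -21122, 21122))) = Add(Rational(-38005997, 2506), Mul(-118, -179)) = Add(Rational(-38005997, 2506), 21122) = Rational(14925735, 2506)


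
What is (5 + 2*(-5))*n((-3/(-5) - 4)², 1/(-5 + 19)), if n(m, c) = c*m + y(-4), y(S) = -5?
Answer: 1461/70 ≈ 20.871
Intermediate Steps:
n(m, c) = -5 + c*m (n(m, c) = c*m - 5 = -5 + c*m)
(5 + 2*(-5))*n((-3/(-5) - 4)², 1/(-5 + 19)) = (5 + 2*(-5))*(-5 + (-3/(-5) - 4)²/(-5 + 19)) = (5 - 10)*(-5 + (-3*(-⅕) - 4)²/14) = -5*(-5 + (⅗ - 4)²/14) = -5*(-5 + (-17/5)²/14) = -5*(-5 + (1/14)*(289/25)) = -5*(-5 + 289/350) = -5*(-1461/350) = 1461/70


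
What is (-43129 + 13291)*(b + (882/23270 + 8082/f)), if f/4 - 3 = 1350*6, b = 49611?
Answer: -46520157580205643/31426135 ≈ -1.4803e+9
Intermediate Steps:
f = 32412 (f = 12 + 4*(1350*6) = 12 + 4*8100 = 12 + 32400 = 32412)
(-43129 + 13291)*(b + (882/23270 + 8082/f)) = (-43129 + 13291)*(49611 + (882/23270 + 8082/32412)) = -29838*(49611 + (882*(1/23270) + 8082*(1/32412))) = -29838*(49611 + (441/11635 + 1347/5402)) = -29838*(49611 + 18054627/62852270) = -29838*3118182021597/62852270 = -46520157580205643/31426135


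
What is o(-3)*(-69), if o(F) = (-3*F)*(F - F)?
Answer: 0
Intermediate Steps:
o(F) = 0 (o(F) = -3*F*0 = 0)
o(-3)*(-69) = 0*(-69) = 0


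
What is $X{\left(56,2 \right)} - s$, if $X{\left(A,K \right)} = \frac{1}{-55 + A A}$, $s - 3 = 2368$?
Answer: $- \frac{7305050}{3081} \approx -2371.0$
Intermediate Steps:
$s = 2371$ ($s = 3 + 2368 = 2371$)
$X{\left(A,K \right)} = \frac{1}{-55 + A^{2}}$
$X{\left(56,2 \right)} - s = \frac{1}{-55 + 56^{2}} - 2371 = \frac{1}{-55 + 3136} - 2371 = \frac{1}{3081} - 2371 = - \frac{7305050}{3081}$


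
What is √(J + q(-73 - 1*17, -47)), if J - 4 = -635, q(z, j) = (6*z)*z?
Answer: √47969 ≈ 219.02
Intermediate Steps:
q(z, j) = 6*z²
J = -631 (J = 4 - 635 = -631)
√(J + q(-73 - 1*17, -47)) = √(-631 + 6*(-73 - 1*17)²) = √(-631 + 6*(-73 - 17)²) = √(-631 + 6*(-90)²) = √(-631 + 6*8100) = √(-631 + 48600) = √47969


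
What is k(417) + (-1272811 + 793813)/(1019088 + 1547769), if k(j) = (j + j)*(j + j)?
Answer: 595130769498/855619 ≈ 6.9556e+5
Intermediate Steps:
k(j) = 4*j² (k(j) = (2*j)*(2*j) = 4*j²)
k(417) + (-1272811 + 793813)/(1019088 + 1547769) = 4*417² + (-1272811 + 793813)/(1019088 + 1547769) = 4*173889 - 478998/2566857 = 695556 - 478998*1/2566857 = 695556 - 159666/855619 = 595130769498/855619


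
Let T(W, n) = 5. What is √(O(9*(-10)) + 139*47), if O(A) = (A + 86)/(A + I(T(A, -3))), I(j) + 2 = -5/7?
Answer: 171*√94105/649 ≈ 80.827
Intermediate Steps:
I(j) = -19/7 (I(j) = -2 - 5/7 = -19/7)
O(A) = (86 + A)/(-19/7 + A) (O(A) = (A + 86)/(A - 19/7) = (86 + A)/(-19/7 + A))
√(O(9*(-10)) + 139*47) = √(7*(86 + 9*(-10))/(-19 + 7*(9*(-10))) + 139*47) = √(7*(86 - 90)/(-19 + 7*(-90)) + 6533) = √(7*(-4)/(-19 - 630) + 6533) = √(7*(-4)/(-649) + 6533) = √(7*(-1/649)*(-4) + 6533) = √(28/649 + 6533) = √(4239945/649) = 171*√94105/649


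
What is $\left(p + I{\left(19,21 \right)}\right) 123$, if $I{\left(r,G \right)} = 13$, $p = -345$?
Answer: $-40836$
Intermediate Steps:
$\left(p + I{\left(19,21 \right)}\right) 123 = \left(-345 + 13\right) 123 = \left(-332\right) 123 = -40836$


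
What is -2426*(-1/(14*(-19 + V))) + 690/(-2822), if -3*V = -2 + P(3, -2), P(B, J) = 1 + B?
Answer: -5277114/582743 ≈ -9.0556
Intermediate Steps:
V = -⅔ (V = -(-2 + (1 + 3))/3 = -(-2 + 4)/3 = -⅓*2 = -⅔ ≈ -0.66667)
-2426*(-1/(14*(-19 + V))) + 690/(-2822) = -2426*(-1/(14*(-19 - ⅔))) + 690/(-2822) = -2426/((-14*(-59/3))) + 690*(-1/2822) = -2426/826/3 - 345/1411 = -2426*3/826 - 345/1411 = -3639/413 - 345/1411 = -5277114/582743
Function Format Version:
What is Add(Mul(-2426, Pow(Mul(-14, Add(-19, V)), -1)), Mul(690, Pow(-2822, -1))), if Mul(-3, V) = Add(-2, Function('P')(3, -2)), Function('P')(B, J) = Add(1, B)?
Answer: Rational(-5277114, 582743) ≈ -9.0556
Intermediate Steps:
V = Rational(-2, 3) (V = Mul(Rational(-1, 3), Add(-2, Add(1, 3))) = Mul(Rational(-1, 3), Add(-2, 4)) = Mul(Rational(-1, 3), 2) = Rational(-2, 3) ≈ -0.66667)
Add(Mul(-2426, Pow(Mul(-14, Add(-19, V)), -1)), Mul(690, Pow(-2822, -1))) = Add(Mul(-2426, Pow(Mul(-14, Add(-19, Rational(-2, 3))), -1)), Mul(690, Pow(-2822, -1))) = Add(Mul(-2426, Pow(Mul(-14, Rational(-59, 3)), -1)), Mul(690, Rational(-1, 2822))) = Add(Mul(-2426, Pow(Rational(826, 3), -1)), Rational(-345, 1411)) = Add(Mul(-2426, Rational(3, 826)), Rational(-345, 1411)) = Add(Rational(-3639, 413), Rational(-345, 1411)) = Rational(-5277114, 582743)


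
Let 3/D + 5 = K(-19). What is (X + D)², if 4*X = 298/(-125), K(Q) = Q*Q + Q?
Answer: 2446588369/7098062500 ≈ 0.34468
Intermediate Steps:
K(Q) = Q + Q² (K(Q) = Q² + Q = Q + Q²)
D = 3/337 (D = 3/(-5 - 19*(1 - 19)) = 3/(-5 - 19*(-18)) = 3/(-5 + 342) = 3/337 ≈ 0.0089021)
X = -149/250 (X = (298/(-125))/4 = (298*(-1/125))/4 = (¼)*(-298/125) = -149/250 ≈ -0.59600)
(X + D)² = (-149/250 + 3/337)² = (-49463/84250)² = 2446588369/7098062500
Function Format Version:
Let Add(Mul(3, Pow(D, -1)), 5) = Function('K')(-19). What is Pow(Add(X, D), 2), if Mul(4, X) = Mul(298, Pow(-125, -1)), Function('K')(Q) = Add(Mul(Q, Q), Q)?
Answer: Rational(2446588369, 7098062500) ≈ 0.34468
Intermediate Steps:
Function('K')(Q) = Add(Q, Pow(Q, 2)) (Function('K')(Q) = Add(Pow(Q, 2), Q) = Add(Q, Pow(Q, 2)))
D = Rational(3, 337) (D = Mul(3, Pow(Add(-5, Mul(-19, Add(1, -19))), -1)) = Mul(3, Pow(Add(-5, Mul(-19, -18)), -1)) = Mul(3, Pow(Add(-5, 342), -1)) = Mul(3, Pow(337, -1)) = Mul(3, Rational(1, 337)) = Rational(3, 337) ≈ 0.0089021)
X = Rational(-149, 250) (X = Mul(Rational(1, 4), Mul(298, Pow(-125, -1))) = Mul(Rational(1, 4), Mul(298, Rational(-1, 125))) = Mul(Rational(1, 4), Rational(-298, 125)) = Rational(-149, 250) ≈ -0.59600)
Pow(Add(X, D), 2) = Pow(Add(Rational(-149, 250), Rational(3, 337)), 2) = Pow(Rational(-49463, 84250), 2) = Rational(2446588369, 7098062500)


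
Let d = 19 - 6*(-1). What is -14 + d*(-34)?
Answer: -864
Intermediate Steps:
d = 25 (d = 19 - 1*(-6) = 19 + 6 = 25)
-14 + d*(-34) = -14 + 25*(-34) = -14 - 850 = -864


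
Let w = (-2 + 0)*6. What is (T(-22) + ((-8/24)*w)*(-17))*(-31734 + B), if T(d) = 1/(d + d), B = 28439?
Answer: 9861935/44 ≈ 2.2414e+5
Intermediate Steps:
w = -12 (w = -2*6 = -12)
T(d) = 1/(2*d)
(T(-22) + ((-8/24)*w)*(-17))*(-31734 + B) = ((½)/(-22) + (-8/24*(-12))*(-17))*(-31734 + 28439) = ((½)*(-1/22) + (-8*1/24*(-12))*(-17))*(-3295) = (-1/44 - ⅓*(-12)*(-17))*(-3295) = (-1/44 + 4*(-17))*(-3295) = (-1/44 - 68)*(-3295) = -2993/44*(-3295) = 9861935/44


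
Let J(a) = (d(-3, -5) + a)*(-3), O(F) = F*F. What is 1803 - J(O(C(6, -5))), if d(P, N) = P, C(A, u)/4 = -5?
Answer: 2994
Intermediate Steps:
C(A, u) = -20 (C(A, u) = 4*(-5) = -20)
O(F) = F**2
J(a) = 9 - 3*a (J(a) = (-3 + a)*(-3) = 9 - 3*a)
1803 - J(O(C(6, -5))) = 1803 - (9 - 3*(-20)**2) = 1803 - (9 - 3*400) = 1803 - (9 - 1200) = 1803 - 1*(-1191) = 1803 + 1191 = 2994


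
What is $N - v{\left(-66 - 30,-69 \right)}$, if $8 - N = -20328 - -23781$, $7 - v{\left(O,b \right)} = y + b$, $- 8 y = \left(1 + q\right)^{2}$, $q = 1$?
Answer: $- \frac{7043}{2} \approx -3521.5$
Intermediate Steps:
$y = - \frac{1}{2}$ ($y = - \frac{\left(1 + 1\right)^{2}}{8} = - \frac{2^{2}}{8} = \left(- \frac{1}{8}\right) 4 = - \frac{1}{2} \approx -0.5$)
$v{\left(O,b \right)} = \frac{15}{2} - b$ ($v{\left(O,b \right)} = 7 - \left(- \frac{1}{2} + b\right) = \frac{15}{2} - b$)
$N = -3445$ ($N = 8 - \left(-20328 - -23781\right) = 8 - \left(-20328 + 23781\right) = 8 - 3453 = -3445$)
$N - v{\left(-66 - 30,-69 \right)} = -3445 - \left(\frac{15}{2} - -69\right) = -3445 - \left(\frac{15}{2} + 69\right) = -3445 - \frac{153}{2} = - \frac{7043}{2}$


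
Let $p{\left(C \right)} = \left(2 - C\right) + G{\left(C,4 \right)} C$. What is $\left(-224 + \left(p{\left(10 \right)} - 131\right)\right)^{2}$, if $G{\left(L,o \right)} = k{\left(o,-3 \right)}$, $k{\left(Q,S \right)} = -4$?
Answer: $162409$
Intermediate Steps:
$G{\left(L,o \right)} = -4$
$p{\left(C \right)} = 2 - 5 C$ ($p{\left(C \right)} = \left(2 - C\right) - 4 C = 2 - 5 C$)
$\left(-224 + \left(p{\left(10 \right)} - 131\right)\right)^{2} = \left(-224 + \left(\left(2 - 50\right) - 131\right)\right)^{2} = \left(-224 - 179\right)^{2} = \left(-403\right)^{2} = 162409$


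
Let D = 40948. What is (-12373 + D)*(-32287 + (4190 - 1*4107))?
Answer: -920229300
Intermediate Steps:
(-12373 + D)*(-32287 + (4190 - 1*4107)) = (-12373 + 40948)*(-32287 + (4190 - 1*4107)) = 28575*(-32287 + (4190 - 4107)) = 28575*(-32287 + 83) = 28575*(-32204) = -920229300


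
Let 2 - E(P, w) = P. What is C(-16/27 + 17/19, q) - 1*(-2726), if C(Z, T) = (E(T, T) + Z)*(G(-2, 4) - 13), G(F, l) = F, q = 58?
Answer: 609011/171 ≈ 3561.5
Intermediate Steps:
E(P, w) = 2 - P
C(Z, T) = -30 - 15*Z + 15*T (C(Z, T) = ((2 - T) + Z)*(-2 - 13) = (2 + Z - T)*(-15) = -30 - 15*Z + 15*T)
C(-16/27 + 17/19, q) - 1*(-2726) = (-30 - 15*(-16/27 + 17/19) + 15*58) - 1*(-2726) = (-30 - 15*(-16*1/27 + 17*(1/19)) + 870) + 2726 = (-30 - 15*(-16/27 + 17/19) + 870) + 2726 = (-30 - 15*155/513 + 870) + 2726 = (-30 - 775/171 + 870) + 2726 = 142865/171 + 2726 = 609011/171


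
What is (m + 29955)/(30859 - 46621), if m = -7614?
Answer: -7447/5254 ≈ -1.4174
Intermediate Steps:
(m + 29955)/(30859 - 46621) = (-7614 + 29955)/(30859 - 46621) = 22341/(-15762) = 22341*(-1/15762) = -7447/5254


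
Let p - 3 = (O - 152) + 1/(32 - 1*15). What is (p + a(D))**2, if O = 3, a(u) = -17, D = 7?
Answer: 7672900/289 ≈ 26550.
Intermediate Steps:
p = -2481/17 (p = 3 + ((3 - 152) + 1/(32 - 1*15)) = 3 + (-149 + 1/(32 - 15)) = 3 + (-149 + 1/17) = 3 - 2532/17 = -2481/17 ≈ -145.94)
(p + a(D))**2 = (-2481/17 - 17)**2 = (-2770/17)**2 = 7672900/289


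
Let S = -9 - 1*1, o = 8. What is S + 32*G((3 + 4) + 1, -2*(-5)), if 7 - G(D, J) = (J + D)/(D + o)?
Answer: 178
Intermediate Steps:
S = -10 (S = -9 - 1 = -10)
G(D, J) = 7 - (D + J)/(8 + D) (G(D, J) = 7 - (J + D)/(D + 8) = 7 - (D + J)/(8 + D))
S + 32*G((3 + 4) + 1, -2*(-5)) = -10 + 32*((56 - (-2)*(-5) + 6*((3 + 4) + 1))/(8 + ((3 + 4) + 1))) = -10 + 32*((56 - 1*10 + 6*(7 + 1))/(8 + (7 + 1))) = -10 + 32*((56 - 10 + 6*8)/(8 + 8)) = -10 + 32*((56 - 10 + 48)/16) = -10 + 32*((1/16)*94) = -10 + 32*(47/8) = -10 + 188 = 178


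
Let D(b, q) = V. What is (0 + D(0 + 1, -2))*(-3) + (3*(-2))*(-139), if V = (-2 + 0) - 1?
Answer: 843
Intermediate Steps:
V = -3 (V = -2 - 1 = -3)
D(b, q) = -3
(0 + D(0 + 1, -2))*(-3) + (3*(-2))*(-139) = (0 - 3)*(-3) + (3*(-2))*(-139) = -3*(-3) - 6*(-139) = 9 + 834 = 843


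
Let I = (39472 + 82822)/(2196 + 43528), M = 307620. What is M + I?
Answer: 7032869587/22862 ≈ 3.0762e+5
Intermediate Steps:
I = 61147/22862 (I = 122294/45724 = 122294*(1/45724) = 61147/22862 ≈ 2.6746)
M + I = 307620 + 61147/22862 = 7032869587/22862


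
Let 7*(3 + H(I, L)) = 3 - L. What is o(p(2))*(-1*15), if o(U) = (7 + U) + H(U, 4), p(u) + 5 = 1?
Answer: 15/7 ≈ 2.1429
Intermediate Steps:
H(I, L) = -18/7 - L/7 (H(I, L) = -3 + (3 - L)/7 = -3 + (3/7 - L/7) = -18/7 - L/7)
p(u) = -4 (p(u) = -5 + 1 = -4)
o(U) = 27/7 + U (o(U) = (7 + U) + (-18/7 - ⅐*4) = (7 + U) + (-18/7 - 4/7) = (7 + U) - 22/7 = 27/7 + U)
o(p(2))*(-1*15) = (27/7 - 4)*(-1*15) = -⅐*(-15) = 15/7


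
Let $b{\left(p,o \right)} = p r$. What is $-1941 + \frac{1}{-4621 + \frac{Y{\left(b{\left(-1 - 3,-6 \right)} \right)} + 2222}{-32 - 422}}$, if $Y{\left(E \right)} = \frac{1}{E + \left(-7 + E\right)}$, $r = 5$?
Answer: $- \frac{191590950809}{98707331} \approx -1941.0$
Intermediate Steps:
$b{\left(p,o \right)} = 5 p$ ($b{\left(p,o \right)} = p 5 = 5 p$)
$Y{\left(E \right)} = \frac{1}{-7 + 2 E}$
$-1941 + \frac{1}{-4621 + \frac{Y{\left(b{\left(-1 - 3,-6 \right)} \right)} + 2222}{-32 - 422}} = -1941 + \frac{1}{-4621 + \frac{\frac{1}{-7 + 2 \cdot 5 \left(-1 - 3\right)} + 2222}{-32 - 422}} = -1941 + \frac{1}{-4621 + \frac{\frac{1}{-7 + 2 \cdot 5 \left(-4\right)} + 2222}{-454}} = -1941 + \frac{1}{-4621 + \left(\frac{1}{-7 + 2 \left(-20\right)} + 2222\right) \left(- \frac{1}{454}\right)} = -1941 + \frac{1}{-4621 + \left(\frac{1}{-7 - 40} + 2222\right) \left(- \frac{1}{454}\right)} = -1941 + \frac{1}{-4621 + \left(\frac{1}{-47} + 2222\right) \left(- \frac{1}{454}\right)} = -1941 + \frac{1}{-4621 + \left(- \frac{1}{47} + 2222\right) \left(- \frac{1}{454}\right)} = -1941 + \frac{1}{-4621 + \frac{104433}{47} \left(- \frac{1}{454}\right)} = -1941 + \frac{1}{-4621 - \frac{104433}{21338}} = -1941 + \frac{1}{- \frac{98707331}{21338}} = -1941 - \frac{21338}{98707331} = - \frac{191590950809}{98707331}$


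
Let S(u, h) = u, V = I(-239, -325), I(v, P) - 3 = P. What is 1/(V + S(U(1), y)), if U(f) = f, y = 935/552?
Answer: -1/321 ≈ -0.0031153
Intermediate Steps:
y = 935/552 (y = 935*(1/552) = 935/552 ≈ 1.6938)
I(v, P) = 3 + P
V = -322 (V = 3 - 325 = -322)
1/(V + S(U(1), y)) = 1/(-322 + 1) = 1/(-321) = -1/321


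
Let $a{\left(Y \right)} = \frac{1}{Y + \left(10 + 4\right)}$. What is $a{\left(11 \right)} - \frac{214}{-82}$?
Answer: $\frac{2716}{1025} \approx 2.6498$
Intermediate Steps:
$a{\left(Y \right)} = \frac{1}{14 + Y}$ ($a{\left(Y \right)} = \frac{1}{Y + 14} = \frac{1}{14 + Y}$)
$a{\left(11 \right)} - \frac{214}{-82} = \frac{1}{14 + 11} - \frac{214}{-82} = \frac{1}{25} - - \frac{107}{41} = \frac{1}{25} + \frac{107}{41} = \frac{2716}{1025}$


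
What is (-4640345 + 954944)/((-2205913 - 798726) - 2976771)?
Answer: 3685401/5981410 ≈ 0.61614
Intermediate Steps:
(-4640345 + 954944)/((-2205913 - 798726) - 2976771) = -3685401/(-3004639 - 2976771) = -3685401/(-5981410) = -3685401*(-1/5981410) = 3685401/5981410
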